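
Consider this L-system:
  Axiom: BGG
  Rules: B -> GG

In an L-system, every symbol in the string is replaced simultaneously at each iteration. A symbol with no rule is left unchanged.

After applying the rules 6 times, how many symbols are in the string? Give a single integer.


Step 0: length = 3
Step 1: length = 4
Step 2: length = 4
Step 3: length = 4
Step 4: length = 4
Step 5: length = 4
Step 6: length = 4

Answer: 4


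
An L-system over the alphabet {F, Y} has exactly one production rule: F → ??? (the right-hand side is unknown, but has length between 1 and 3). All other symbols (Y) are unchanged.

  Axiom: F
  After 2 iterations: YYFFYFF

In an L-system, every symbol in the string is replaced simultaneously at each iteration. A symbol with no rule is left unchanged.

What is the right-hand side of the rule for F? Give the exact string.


Trying F → YFF:
  Step 0: F
  Step 1: YFF
  Step 2: YYFFYFF
Matches the given result.

Answer: YFF


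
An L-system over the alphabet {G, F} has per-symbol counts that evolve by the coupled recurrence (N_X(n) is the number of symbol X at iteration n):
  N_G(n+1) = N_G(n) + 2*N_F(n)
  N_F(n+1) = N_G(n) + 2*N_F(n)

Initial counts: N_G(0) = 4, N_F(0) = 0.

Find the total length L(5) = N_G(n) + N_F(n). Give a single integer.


Step 0: N_G=4, N_F=0, L=4
Step 1: N_G=4, N_F=4, L=8
Step 2: N_G=12, N_F=12, L=24
Step 3: N_G=36, N_F=36, L=72
Step 4: N_G=108, N_F=108, L=216
Step 5: N_G=324, N_F=324, L=648

Answer: 648


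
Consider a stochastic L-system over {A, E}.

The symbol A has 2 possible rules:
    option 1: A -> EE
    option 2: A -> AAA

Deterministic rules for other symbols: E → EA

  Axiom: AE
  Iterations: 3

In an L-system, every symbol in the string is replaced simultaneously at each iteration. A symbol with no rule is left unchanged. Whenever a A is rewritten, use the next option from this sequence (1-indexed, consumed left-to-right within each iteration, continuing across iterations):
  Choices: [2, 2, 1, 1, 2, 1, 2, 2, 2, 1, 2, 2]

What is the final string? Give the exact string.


Step 0: AE
Step 1: AAAEA  (used choices [2])
Step 2: AAAEEEEEAAAA  (used choices [2, 1, 1, 2])
Step 3: EEAAAAAAEAEAEAEAEAAAAEEAAAAAA  (used choices [1, 2, 2, 2, 1, 2, 2])

Answer: EEAAAAAAEAEAEAEAEAAAAEEAAAAAA


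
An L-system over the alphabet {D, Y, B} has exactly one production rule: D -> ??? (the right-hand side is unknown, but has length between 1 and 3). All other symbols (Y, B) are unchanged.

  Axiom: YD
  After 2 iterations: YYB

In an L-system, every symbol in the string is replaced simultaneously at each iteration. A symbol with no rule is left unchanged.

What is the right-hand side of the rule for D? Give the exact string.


Trying D -> YB:
  Step 0: YD
  Step 1: YYB
  Step 2: YYB
Matches the given result.

Answer: YB


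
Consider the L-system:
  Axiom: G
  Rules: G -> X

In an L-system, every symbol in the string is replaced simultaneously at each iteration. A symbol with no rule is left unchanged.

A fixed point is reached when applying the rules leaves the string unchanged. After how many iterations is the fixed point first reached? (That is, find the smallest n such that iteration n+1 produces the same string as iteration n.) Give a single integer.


Step 0: G
Step 1: X
Step 2: X  (unchanged — fixed point at step 1)

Answer: 1


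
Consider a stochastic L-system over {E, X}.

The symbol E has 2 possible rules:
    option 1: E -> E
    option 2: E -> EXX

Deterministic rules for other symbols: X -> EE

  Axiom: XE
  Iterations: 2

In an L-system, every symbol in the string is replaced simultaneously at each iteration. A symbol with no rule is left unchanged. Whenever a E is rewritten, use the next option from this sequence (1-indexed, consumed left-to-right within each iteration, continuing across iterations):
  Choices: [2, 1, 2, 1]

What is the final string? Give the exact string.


Step 0: XE
Step 1: EEEXX  (used choices [2])
Step 2: EEXXEEEEE  (used choices [1, 2, 1])

Answer: EEXXEEEEE


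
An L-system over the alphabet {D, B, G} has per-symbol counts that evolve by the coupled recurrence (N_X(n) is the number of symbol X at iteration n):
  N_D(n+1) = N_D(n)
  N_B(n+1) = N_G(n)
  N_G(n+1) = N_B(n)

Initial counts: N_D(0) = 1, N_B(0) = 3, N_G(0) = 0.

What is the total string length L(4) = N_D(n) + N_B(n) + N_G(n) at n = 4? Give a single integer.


Step 0: N_D=1, N_B=3, N_G=0, L=4
Step 1: N_D=1, N_B=0, N_G=3, L=4
Step 2: N_D=1, N_B=3, N_G=0, L=4
Step 3: N_D=1, N_B=0, N_G=3, L=4
Step 4: N_D=1, N_B=3, N_G=0, L=4

Answer: 4


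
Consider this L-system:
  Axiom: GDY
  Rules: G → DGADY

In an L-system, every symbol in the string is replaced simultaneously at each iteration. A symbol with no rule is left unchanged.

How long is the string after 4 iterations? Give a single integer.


Step 0: length = 3
Step 1: length = 7
Step 2: length = 11
Step 3: length = 15
Step 4: length = 19

Answer: 19


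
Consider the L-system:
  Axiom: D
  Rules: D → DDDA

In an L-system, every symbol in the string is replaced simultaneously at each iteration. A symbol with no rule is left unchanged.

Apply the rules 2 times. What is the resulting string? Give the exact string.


Answer: DDDADDDADDDAA

Derivation:
Step 0: D
Step 1: DDDA
Step 2: DDDADDDADDDAA


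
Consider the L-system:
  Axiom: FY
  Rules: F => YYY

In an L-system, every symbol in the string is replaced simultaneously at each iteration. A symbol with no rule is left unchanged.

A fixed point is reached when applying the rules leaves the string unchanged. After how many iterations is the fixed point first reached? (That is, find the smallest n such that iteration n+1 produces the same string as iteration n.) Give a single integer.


Step 0: FY
Step 1: YYYY
Step 2: YYYY  (unchanged — fixed point at step 1)

Answer: 1


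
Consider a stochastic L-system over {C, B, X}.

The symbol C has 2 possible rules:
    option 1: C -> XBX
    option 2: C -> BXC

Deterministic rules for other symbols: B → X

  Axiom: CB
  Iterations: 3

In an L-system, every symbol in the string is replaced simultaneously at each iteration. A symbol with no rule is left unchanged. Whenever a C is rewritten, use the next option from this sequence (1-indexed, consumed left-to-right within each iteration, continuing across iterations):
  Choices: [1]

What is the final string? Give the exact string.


Step 0: CB
Step 1: XBXX  (used choices [1])
Step 2: XXXX  (used choices [])
Step 3: XXXX  (used choices [])

Answer: XXXX


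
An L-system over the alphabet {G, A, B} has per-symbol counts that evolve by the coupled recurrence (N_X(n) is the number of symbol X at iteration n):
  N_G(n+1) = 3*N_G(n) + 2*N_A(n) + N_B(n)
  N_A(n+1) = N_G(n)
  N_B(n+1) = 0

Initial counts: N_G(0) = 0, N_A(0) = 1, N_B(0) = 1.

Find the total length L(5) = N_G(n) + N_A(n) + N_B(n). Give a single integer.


Step 0: N_G=0, N_A=1, N_B=1, L=2
Step 1: N_G=3, N_A=0, N_B=0, L=3
Step 2: N_G=9, N_A=3, N_B=0, L=12
Step 3: N_G=33, N_A=9, N_B=0, L=42
Step 4: N_G=117, N_A=33, N_B=0, L=150
Step 5: N_G=417, N_A=117, N_B=0, L=534

Answer: 534


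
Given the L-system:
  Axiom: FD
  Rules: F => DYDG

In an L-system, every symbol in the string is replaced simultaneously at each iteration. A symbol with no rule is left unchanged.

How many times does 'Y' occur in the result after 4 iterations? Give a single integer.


Step 0: FD  (0 'Y')
Step 1: DYDGD  (1 'Y')
Step 2: DYDGD  (1 'Y')
Step 3: DYDGD  (1 'Y')
Step 4: DYDGD  (1 'Y')

Answer: 1


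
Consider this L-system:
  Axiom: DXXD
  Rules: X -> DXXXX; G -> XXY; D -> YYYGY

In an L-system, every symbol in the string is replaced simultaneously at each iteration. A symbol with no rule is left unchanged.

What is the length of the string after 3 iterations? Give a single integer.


Answer: 244

Derivation:
Step 0: length = 4
Step 1: length = 20
Step 2: length = 64
Step 3: length = 244


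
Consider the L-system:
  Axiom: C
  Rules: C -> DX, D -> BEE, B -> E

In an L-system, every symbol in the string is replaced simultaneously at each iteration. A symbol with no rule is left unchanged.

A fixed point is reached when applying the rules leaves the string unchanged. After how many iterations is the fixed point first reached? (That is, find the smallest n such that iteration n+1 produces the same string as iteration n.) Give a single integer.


Answer: 3

Derivation:
Step 0: C
Step 1: DX
Step 2: BEEX
Step 3: EEEX
Step 4: EEEX  (unchanged — fixed point at step 3)


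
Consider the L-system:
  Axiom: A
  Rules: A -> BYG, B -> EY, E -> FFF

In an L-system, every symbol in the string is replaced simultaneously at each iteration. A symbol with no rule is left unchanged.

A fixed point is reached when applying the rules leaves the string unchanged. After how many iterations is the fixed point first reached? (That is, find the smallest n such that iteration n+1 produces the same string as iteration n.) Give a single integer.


Step 0: A
Step 1: BYG
Step 2: EYYG
Step 3: FFFYYG
Step 4: FFFYYG  (unchanged — fixed point at step 3)

Answer: 3


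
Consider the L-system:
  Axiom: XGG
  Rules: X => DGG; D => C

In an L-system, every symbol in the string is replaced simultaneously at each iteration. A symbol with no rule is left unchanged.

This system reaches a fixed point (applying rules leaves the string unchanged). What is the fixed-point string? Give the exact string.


Step 0: XGG
Step 1: DGGGG
Step 2: CGGGG
Step 3: CGGGG  (unchanged — fixed point at step 2)

Answer: CGGGG


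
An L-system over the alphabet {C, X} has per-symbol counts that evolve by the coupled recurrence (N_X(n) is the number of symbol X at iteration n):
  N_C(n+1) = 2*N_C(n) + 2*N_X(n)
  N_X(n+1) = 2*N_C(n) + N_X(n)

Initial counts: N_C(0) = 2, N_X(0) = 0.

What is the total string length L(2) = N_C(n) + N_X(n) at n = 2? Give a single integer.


Step 0: N_C=2, N_X=0, L=2
Step 1: N_C=4, N_X=4, L=8
Step 2: N_C=16, N_X=12, L=28

Answer: 28


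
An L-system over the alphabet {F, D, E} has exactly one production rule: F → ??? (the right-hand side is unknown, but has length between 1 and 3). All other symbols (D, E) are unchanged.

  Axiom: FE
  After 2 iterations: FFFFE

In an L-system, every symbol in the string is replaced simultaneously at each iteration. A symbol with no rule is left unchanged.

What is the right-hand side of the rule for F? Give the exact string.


Trying F → FF:
  Step 0: FE
  Step 1: FFE
  Step 2: FFFFE
Matches the given result.

Answer: FF


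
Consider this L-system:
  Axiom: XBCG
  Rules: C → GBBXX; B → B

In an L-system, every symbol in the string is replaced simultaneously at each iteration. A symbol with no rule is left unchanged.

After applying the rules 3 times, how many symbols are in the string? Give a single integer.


Answer: 8

Derivation:
Step 0: length = 4
Step 1: length = 8
Step 2: length = 8
Step 3: length = 8


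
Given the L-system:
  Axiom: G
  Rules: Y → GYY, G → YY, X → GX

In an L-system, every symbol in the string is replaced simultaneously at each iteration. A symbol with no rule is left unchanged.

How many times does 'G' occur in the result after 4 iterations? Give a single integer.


Answer: 12

Derivation:
Step 0: G  (1 'G')
Step 1: YY  (0 'G')
Step 2: GYYGYY  (2 'G')
Step 3: YYGYYGYYYYGYYGYY  (4 'G')
Step 4: GYYGYYYYGYYGYYYYGYYGYYGYYGYYYYGYYGYYYYGYYGYY  (12 'G')


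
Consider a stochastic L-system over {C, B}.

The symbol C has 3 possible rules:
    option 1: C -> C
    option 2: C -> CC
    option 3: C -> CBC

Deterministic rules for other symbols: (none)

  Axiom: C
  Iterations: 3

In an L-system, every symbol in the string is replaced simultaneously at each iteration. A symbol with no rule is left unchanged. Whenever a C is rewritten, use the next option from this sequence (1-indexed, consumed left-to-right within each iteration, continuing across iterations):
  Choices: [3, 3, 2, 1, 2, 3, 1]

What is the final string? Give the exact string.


Answer: CBCCBCBCC

Derivation:
Step 0: C
Step 1: CBC  (used choices [3])
Step 2: CBCBCC  (used choices [3, 2])
Step 3: CBCCBCBCC  (used choices [1, 2, 3, 1])


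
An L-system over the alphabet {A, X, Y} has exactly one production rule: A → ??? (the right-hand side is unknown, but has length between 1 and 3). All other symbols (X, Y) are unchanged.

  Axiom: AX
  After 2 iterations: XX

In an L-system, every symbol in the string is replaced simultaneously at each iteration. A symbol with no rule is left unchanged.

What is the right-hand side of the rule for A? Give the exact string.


Answer: X

Derivation:
Trying A → X:
  Step 0: AX
  Step 1: XX
  Step 2: XX
Matches the given result.


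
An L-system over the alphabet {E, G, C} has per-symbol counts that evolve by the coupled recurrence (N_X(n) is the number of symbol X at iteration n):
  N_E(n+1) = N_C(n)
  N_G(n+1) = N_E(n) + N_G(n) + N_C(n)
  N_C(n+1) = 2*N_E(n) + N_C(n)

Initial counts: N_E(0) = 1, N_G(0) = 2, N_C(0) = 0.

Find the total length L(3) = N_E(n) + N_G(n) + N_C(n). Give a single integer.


Answer: 17

Derivation:
Step 0: N_E=1, N_G=2, N_C=0, L=3
Step 1: N_E=0, N_G=3, N_C=2, L=5
Step 2: N_E=2, N_G=5, N_C=2, L=9
Step 3: N_E=2, N_G=9, N_C=6, L=17


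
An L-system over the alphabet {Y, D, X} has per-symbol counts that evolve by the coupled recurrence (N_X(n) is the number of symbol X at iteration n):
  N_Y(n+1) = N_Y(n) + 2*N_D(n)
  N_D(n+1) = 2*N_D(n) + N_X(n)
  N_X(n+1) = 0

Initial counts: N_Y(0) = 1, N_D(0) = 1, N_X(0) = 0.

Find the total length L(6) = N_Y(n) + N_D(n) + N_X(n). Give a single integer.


Answer: 191

Derivation:
Step 0: N_Y=1, N_D=1, N_X=0, L=2
Step 1: N_Y=3, N_D=2, N_X=0, L=5
Step 2: N_Y=7, N_D=4, N_X=0, L=11
Step 3: N_Y=15, N_D=8, N_X=0, L=23
Step 4: N_Y=31, N_D=16, N_X=0, L=47
Step 5: N_Y=63, N_D=32, N_X=0, L=95
Step 6: N_Y=127, N_D=64, N_X=0, L=191


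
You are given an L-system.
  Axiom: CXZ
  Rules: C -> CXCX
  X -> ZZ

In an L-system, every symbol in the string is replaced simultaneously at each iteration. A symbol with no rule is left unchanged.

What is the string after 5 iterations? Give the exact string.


Answer: CXCXZZCXCXZZZZCXCXZZCXCXZZZZZZCXCXZZCXCXZZZZCXCXZZCXCXZZZZZZZZCXCXZZCXCXZZZZCXCXZZCXCXZZZZZZCXCXZZCXCXZZZZCXCXZZCXCXZZZZZZZZZZZ

Derivation:
Step 0: CXZ
Step 1: CXCXZZZ
Step 2: CXCXZZCXCXZZZZZ
Step 3: CXCXZZCXCXZZZZCXCXZZCXCXZZZZZZZ
Step 4: CXCXZZCXCXZZZZCXCXZZCXCXZZZZZZCXCXZZCXCXZZZZCXCXZZCXCXZZZZZZZZZ
Step 5: CXCXZZCXCXZZZZCXCXZZCXCXZZZZZZCXCXZZCXCXZZZZCXCXZZCXCXZZZZZZZZCXCXZZCXCXZZZZCXCXZZCXCXZZZZZZCXCXZZCXCXZZZZCXCXZZCXCXZZZZZZZZZZZ


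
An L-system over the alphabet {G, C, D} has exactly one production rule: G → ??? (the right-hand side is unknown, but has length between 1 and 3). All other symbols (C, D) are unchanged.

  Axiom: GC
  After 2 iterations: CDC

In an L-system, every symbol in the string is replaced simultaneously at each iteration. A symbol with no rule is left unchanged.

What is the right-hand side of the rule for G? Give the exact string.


Answer: CD

Derivation:
Trying G → CD:
  Step 0: GC
  Step 1: CDC
  Step 2: CDC
Matches the given result.


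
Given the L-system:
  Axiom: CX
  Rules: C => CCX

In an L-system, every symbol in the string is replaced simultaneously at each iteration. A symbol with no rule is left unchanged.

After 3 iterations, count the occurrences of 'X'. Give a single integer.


Step 0: CX  (1 'X')
Step 1: CCXX  (2 'X')
Step 2: CCXCCXXX  (4 'X')
Step 3: CCXCCXXCCXCCXXXX  (8 'X')

Answer: 8


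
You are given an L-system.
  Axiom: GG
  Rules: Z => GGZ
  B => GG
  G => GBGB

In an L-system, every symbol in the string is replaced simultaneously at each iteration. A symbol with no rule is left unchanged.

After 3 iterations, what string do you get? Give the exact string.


Step 0: GG
Step 1: GBGBGBGB
Step 2: GBGBGGGBGBGGGBGBGGGBGBGG
Step 3: GBGBGGGBGBGGGBGBGBGBGBGBGGGBGBGGGBGBGBGBGBGBGGGBGBGGGBGBGBGBGBGBGGGBGBGGGBGBGBGB

Answer: GBGBGGGBGBGGGBGBGBGBGBGBGGGBGBGGGBGBGBGBGBGBGGGBGBGGGBGBGBGBGBGBGGGBGBGGGBGBGBGB


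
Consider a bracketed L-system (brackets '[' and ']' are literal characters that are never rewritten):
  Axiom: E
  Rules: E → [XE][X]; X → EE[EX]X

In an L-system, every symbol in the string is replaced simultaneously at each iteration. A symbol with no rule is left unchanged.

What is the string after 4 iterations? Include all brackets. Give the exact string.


Answer: [[EE[EX]X[XE][X]][EE[EX]X][EE[EX]X[XE][X]][EE[EX]X][[EE[EX]X[XE][X]][EE[EX]X][XE][X][XE][X][[XE][X]EE[EX]X]EE[EX]X][XE][X][XE][X][[XE][X]EE[EX]X]EE[EX]X[[XE][X][XE][X][[XE][X]EE[EX]X]EE[EX]X[EE[EX]X[XE][X]][EE[EX]X]][[XE][X][XE][X][[XE][X]EE[EX]X]EE[EX]X]][[EE[EX]X[XE][X]][EE[EX]X][EE[EX]X[XE][X]][EE[EX]X][[EE[EX]X[XE][X]][EE[EX]X][XE][X][XE][X][[XE][X]EE[EX]X]EE[EX]X][XE][X][XE][X][[XE][X]EE[EX]X]EE[EX]X]

Derivation:
Step 0: E
Step 1: [XE][X]
Step 2: [EE[EX]X[XE][X]][EE[EX]X]
Step 3: [[XE][X][XE][X][[XE][X]EE[EX]X]EE[EX]X[EE[EX]X[XE][X]][EE[EX]X]][[XE][X][XE][X][[XE][X]EE[EX]X]EE[EX]X]
Step 4: [[EE[EX]X[XE][X]][EE[EX]X][EE[EX]X[XE][X]][EE[EX]X][[EE[EX]X[XE][X]][EE[EX]X][XE][X][XE][X][[XE][X]EE[EX]X]EE[EX]X][XE][X][XE][X][[XE][X]EE[EX]X]EE[EX]X[[XE][X][XE][X][[XE][X]EE[EX]X]EE[EX]X[EE[EX]X[XE][X]][EE[EX]X]][[XE][X][XE][X][[XE][X]EE[EX]X]EE[EX]X]][[EE[EX]X[XE][X]][EE[EX]X][EE[EX]X[XE][X]][EE[EX]X][[EE[EX]X[XE][X]][EE[EX]X][XE][X][XE][X][[XE][X]EE[EX]X]EE[EX]X][XE][X][XE][X][[XE][X]EE[EX]X]EE[EX]X]


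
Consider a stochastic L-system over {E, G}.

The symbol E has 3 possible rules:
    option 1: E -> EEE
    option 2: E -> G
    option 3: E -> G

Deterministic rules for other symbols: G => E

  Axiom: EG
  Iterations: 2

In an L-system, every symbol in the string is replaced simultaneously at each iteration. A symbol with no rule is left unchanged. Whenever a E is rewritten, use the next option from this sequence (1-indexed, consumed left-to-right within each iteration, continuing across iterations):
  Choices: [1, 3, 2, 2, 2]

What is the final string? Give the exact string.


Answer: GGGG

Derivation:
Step 0: EG
Step 1: EEEE  (used choices [1])
Step 2: GGGG  (used choices [3, 2, 2, 2])


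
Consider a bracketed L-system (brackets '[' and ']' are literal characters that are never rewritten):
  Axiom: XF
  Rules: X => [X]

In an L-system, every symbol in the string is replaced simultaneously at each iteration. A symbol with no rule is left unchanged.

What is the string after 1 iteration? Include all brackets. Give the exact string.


Step 0: XF
Step 1: [X]F

Answer: [X]F


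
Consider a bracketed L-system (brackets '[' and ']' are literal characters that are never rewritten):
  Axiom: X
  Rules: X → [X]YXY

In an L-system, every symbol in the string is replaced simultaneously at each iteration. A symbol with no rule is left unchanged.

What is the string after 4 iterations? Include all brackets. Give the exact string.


Step 0: X
Step 1: [X]YXY
Step 2: [[X]YXY]Y[X]YXYY
Step 3: [[[X]YXY]Y[X]YXYY]Y[[X]YXY]Y[X]YXYYY
Step 4: [[[[X]YXY]Y[X]YXYY]Y[[X]YXY]Y[X]YXYYY]Y[[[X]YXY]Y[X]YXYY]Y[[X]YXY]Y[X]YXYYYY

Answer: [[[[X]YXY]Y[X]YXYY]Y[[X]YXY]Y[X]YXYYY]Y[[[X]YXY]Y[X]YXYY]Y[[X]YXY]Y[X]YXYYYY


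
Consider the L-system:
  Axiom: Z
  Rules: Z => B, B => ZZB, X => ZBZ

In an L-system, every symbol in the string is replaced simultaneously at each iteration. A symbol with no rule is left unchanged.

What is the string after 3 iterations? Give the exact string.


Answer: BBZZB

Derivation:
Step 0: Z
Step 1: B
Step 2: ZZB
Step 3: BBZZB


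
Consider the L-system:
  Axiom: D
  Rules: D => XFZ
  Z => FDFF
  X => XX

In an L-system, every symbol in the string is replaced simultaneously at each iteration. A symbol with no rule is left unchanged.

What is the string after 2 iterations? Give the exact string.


Answer: XXFFDFF

Derivation:
Step 0: D
Step 1: XFZ
Step 2: XXFFDFF


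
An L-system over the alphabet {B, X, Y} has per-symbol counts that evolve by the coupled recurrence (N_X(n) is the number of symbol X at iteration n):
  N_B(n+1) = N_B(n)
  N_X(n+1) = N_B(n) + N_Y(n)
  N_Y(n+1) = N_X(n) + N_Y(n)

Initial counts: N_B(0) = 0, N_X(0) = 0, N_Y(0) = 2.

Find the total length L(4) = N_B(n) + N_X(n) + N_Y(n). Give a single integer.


Step 0: N_B=0, N_X=0, N_Y=2, L=2
Step 1: N_B=0, N_X=2, N_Y=2, L=4
Step 2: N_B=0, N_X=2, N_Y=4, L=6
Step 3: N_B=0, N_X=4, N_Y=6, L=10
Step 4: N_B=0, N_X=6, N_Y=10, L=16

Answer: 16


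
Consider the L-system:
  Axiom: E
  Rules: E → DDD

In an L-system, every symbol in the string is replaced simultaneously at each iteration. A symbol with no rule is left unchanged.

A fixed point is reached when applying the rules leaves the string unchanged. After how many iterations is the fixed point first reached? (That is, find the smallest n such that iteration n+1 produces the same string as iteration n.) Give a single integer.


Answer: 1

Derivation:
Step 0: E
Step 1: DDD
Step 2: DDD  (unchanged — fixed point at step 1)


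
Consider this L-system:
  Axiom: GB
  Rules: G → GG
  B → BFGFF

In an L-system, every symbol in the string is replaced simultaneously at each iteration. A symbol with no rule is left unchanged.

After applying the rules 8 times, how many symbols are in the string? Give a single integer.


Step 0: length = 2
Step 1: length = 7
Step 2: length = 14
Step 3: length = 25
Step 4: length = 44
Step 5: length = 79
Step 6: length = 146
Step 7: length = 277
Step 8: length = 536

Answer: 536


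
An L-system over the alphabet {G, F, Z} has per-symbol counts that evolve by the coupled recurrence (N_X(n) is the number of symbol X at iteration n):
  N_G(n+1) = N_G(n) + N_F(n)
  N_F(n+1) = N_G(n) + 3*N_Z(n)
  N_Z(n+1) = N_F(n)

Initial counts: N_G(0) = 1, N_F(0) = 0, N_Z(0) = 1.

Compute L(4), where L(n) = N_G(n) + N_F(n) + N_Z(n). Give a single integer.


Answer: 49

Derivation:
Step 0: N_G=1, N_F=0, N_Z=1, L=2
Step 1: N_G=1, N_F=4, N_Z=0, L=5
Step 2: N_G=5, N_F=1, N_Z=4, L=10
Step 3: N_G=6, N_F=17, N_Z=1, L=24
Step 4: N_G=23, N_F=9, N_Z=17, L=49


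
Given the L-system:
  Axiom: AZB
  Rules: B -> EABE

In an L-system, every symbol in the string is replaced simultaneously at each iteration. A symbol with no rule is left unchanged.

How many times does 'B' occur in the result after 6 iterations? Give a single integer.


Step 0: AZB  (1 'B')
Step 1: AZEABE  (1 'B')
Step 2: AZEAEABEE  (1 'B')
Step 3: AZEAEAEABEEE  (1 'B')
Step 4: AZEAEAEAEABEEEE  (1 'B')
Step 5: AZEAEAEAEAEABEEEEE  (1 'B')
Step 6: AZEAEAEAEAEAEABEEEEEE  (1 'B')

Answer: 1


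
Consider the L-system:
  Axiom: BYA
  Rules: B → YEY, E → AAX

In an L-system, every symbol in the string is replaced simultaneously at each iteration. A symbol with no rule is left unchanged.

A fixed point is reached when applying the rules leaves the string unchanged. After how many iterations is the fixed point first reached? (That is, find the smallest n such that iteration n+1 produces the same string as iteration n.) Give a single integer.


Step 0: BYA
Step 1: YEYYA
Step 2: YAAXYYA
Step 3: YAAXYYA  (unchanged — fixed point at step 2)

Answer: 2


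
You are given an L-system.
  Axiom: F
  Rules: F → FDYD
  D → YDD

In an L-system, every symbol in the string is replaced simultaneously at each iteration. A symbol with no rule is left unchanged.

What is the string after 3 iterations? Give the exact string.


Step 0: F
Step 1: FDYD
Step 2: FDYDYDDYYDD
Step 3: FDYDYDDYYDDYYDDYDDYYYDDYDD

Answer: FDYDYDDYYDDYYDDYDDYYYDDYDD


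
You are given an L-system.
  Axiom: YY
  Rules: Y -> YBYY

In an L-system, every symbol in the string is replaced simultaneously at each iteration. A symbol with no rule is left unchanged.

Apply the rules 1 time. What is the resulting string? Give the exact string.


Answer: YBYYYBYY

Derivation:
Step 0: YY
Step 1: YBYYYBYY


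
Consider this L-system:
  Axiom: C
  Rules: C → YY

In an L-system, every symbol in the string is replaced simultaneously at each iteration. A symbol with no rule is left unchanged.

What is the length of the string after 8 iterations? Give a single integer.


Answer: 2

Derivation:
Step 0: length = 1
Step 1: length = 2
Step 2: length = 2
Step 3: length = 2
Step 4: length = 2
Step 5: length = 2
Step 6: length = 2
Step 7: length = 2
Step 8: length = 2


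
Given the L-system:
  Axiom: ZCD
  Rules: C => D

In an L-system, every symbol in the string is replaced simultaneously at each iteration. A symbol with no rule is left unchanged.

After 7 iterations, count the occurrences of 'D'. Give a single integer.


Answer: 2

Derivation:
Step 0: ZCD  (1 'D')
Step 1: ZDD  (2 'D')
Step 2: ZDD  (2 'D')
Step 3: ZDD  (2 'D')
Step 4: ZDD  (2 'D')
Step 5: ZDD  (2 'D')
Step 6: ZDD  (2 'D')
Step 7: ZDD  (2 'D')


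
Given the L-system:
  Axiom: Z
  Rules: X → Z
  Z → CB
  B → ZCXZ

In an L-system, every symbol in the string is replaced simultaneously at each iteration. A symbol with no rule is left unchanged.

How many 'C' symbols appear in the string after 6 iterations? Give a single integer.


Answer: 20

Derivation:
Step 0: Z  (0 'C')
Step 1: CB  (1 'C')
Step 2: CZCXZ  (2 'C')
Step 3: CCBCZCB  (4 'C')
Step 4: CCZCXZCCBCZCXZ  (7 'C')
Step 5: CCCBCZCBCCZCXZCCBCZCB  (12 'C')
Step 6: CCCZCXZCCBCZCXZCCCBCZCBCCZCXZCCBCZCXZ  (20 'C')


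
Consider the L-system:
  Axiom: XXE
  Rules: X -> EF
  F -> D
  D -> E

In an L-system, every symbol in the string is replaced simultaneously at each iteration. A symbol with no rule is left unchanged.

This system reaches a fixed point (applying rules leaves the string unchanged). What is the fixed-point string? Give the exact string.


Answer: EEEEE

Derivation:
Step 0: XXE
Step 1: EFEFE
Step 2: EDEDE
Step 3: EEEEE
Step 4: EEEEE  (unchanged — fixed point at step 3)


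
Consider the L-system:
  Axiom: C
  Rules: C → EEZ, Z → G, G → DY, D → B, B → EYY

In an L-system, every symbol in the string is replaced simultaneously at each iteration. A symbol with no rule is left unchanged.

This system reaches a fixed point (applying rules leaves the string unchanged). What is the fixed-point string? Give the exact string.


Answer: EEEYYY

Derivation:
Step 0: C
Step 1: EEZ
Step 2: EEG
Step 3: EEDY
Step 4: EEBY
Step 5: EEEYYY
Step 6: EEEYYY  (unchanged — fixed point at step 5)


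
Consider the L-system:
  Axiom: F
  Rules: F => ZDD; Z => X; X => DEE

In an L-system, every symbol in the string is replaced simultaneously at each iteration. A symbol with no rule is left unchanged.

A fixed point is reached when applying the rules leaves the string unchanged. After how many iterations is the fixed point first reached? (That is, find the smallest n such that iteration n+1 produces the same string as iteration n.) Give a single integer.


Answer: 3

Derivation:
Step 0: F
Step 1: ZDD
Step 2: XDD
Step 3: DEEDD
Step 4: DEEDD  (unchanged — fixed point at step 3)


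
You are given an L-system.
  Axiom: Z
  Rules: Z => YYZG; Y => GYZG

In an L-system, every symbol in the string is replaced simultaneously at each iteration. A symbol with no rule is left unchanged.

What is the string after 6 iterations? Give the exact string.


Answer: GGGGGYZGYYZGGGYZGGYZGYYZGGGGGYZGYYZGGGGYZGYYZGGGYZGGYZGYYZGGGGGGGYZGYYZGGGYZGGYZGYYZGGGGGGYZGYYZGGGYZGGYZGYYZGGGGGYZGYYZGGGGYZGYYZGGGYZGGYZGYYZGGGGGGGGGGYZGYYZGGGYZGGYZGYYZGGGGGYZGYYZGGGGYZGYYZGGGYZGGYZGYYZGGGGGGGYZGYYZGGGYZGGYZGYYZGGGGGGYZGYYZGGGYZGGYZGYYZGGGGGYZGYYZGGGGYZGYYZGGGYZGGYZGYYZGGGGGGGGGYZGYYZGGGYZGGYZGYYZGGGGGYZGYYZGGGGYZGYYZGGGYZGGYZGYYZGGGGGGGGYZGYYZGGGYZGGYZGYYZGGGGGYZGYYZGGGGYZGYYZGGGYZGGYZGYYZGGGGGGGYZGYYZGGGYZGGYZGYYZGGGGGGYZGYYZGGGYZGGYZGYYZGGGGGYZGYYZGGGGYZGYYZGGGYZGGYZGYYZGGGGGG

Derivation:
Step 0: Z
Step 1: YYZG
Step 2: GYZGGYZGYYZGG
Step 3: GGYZGYYZGGGGYZGYYZGGGYZGGYZGYYZGGG
Step 4: GGGYZGYYZGGGYZGGYZGYYZGGGGGGYZGYYZGGGYZGGYZGYYZGGGGGYZGYYZGGGGYZGYYZGGGYZGGYZGYYZGGGG
Step 5: GGGGYZGYYZGGGYZGGYZGYYZGGGGGYZGYYZGGGGYZGYYZGGGYZGGYZGYYZGGGGGGGGYZGYYZGGGYZGGYZGYYZGGGGGYZGYYZGGGGYZGYYZGGGYZGGYZGYYZGGGGGGGYZGYYZGGGYZGGYZGYYZGGGGGGYZGYYZGGGYZGGYZGYYZGGGGGYZGYYZGGGGYZGYYZGGGYZGGYZGYYZGGGGG
Step 6: GGGGGYZGYYZGGGYZGGYZGYYZGGGGGYZGYYZGGGGYZGYYZGGGYZGGYZGYYZGGGGGGGYZGYYZGGGYZGGYZGYYZGGGGGGYZGYYZGGGYZGGYZGYYZGGGGGYZGYYZGGGGYZGYYZGGGYZGGYZGYYZGGGGGGGGGGYZGYYZGGGYZGGYZGYYZGGGGGYZGYYZGGGGYZGYYZGGGYZGGYZGYYZGGGGGGGYZGYYZGGGYZGGYZGYYZGGGGGGYZGYYZGGGYZGGYZGYYZGGGGGYZGYYZGGGGYZGYYZGGGYZGGYZGYYZGGGGGGGGGYZGYYZGGGYZGGYZGYYZGGGGGYZGYYZGGGGYZGYYZGGGYZGGYZGYYZGGGGGGGGYZGYYZGGGYZGGYZGYYZGGGGGYZGYYZGGGGYZGYYZGGGYZGGYZGYYZGGGGGGGYZGYYZGGGYZGGYZGYYZGGGGGGYZGYYZGGGYZGGYZGYYZGGGGGYZGYYZGGGGYZGYYZGGGYZGGYZGYYZGGGGGG


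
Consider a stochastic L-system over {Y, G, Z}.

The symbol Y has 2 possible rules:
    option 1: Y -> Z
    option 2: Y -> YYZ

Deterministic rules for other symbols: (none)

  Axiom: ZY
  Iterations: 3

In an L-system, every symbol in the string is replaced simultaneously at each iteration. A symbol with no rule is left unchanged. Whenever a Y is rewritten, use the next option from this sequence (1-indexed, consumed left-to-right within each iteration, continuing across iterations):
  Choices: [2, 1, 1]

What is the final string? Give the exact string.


Step 0: ZY
Step 1: ZYYZ  (used choices [2])
Step 2: ZZZZ  (used choices [1, 1])
Step 3: ZZZZ  (used choices [])

Answer: ZZZZ


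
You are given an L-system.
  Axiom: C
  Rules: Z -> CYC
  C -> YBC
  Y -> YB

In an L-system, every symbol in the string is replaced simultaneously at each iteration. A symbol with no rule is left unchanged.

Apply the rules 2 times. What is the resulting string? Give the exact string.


Answer: YBBYBC

Derivation:
Step 0: C
Step 1: YBC
Step 2: YBBYBC


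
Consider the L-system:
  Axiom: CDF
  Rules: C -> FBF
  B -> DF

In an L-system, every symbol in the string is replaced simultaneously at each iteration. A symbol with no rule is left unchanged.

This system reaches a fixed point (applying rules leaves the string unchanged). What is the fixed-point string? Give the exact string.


Step 0: CDF
Step 1: FBFDF
Step 2: FDFFDF
Step 3: FDFFDF  (unchanged — fixed point at step 2)

Answer: FDFFDF


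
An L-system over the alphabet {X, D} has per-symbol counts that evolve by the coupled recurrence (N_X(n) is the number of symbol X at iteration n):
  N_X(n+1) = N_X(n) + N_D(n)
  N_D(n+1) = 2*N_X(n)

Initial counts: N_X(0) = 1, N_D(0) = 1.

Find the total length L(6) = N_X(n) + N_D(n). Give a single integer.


Answer: 128

Derivation:
Step 0: N_X=1, N_D=1, L=2
Step 1: N_X=2, N_D=2, L=4
Step 2: N_X=4, N_D=4, L=8
Step 3: N_X=8, N_D=8, L=16
Step 4: N_X=16, N_D=16, L=32
Step 5: N_X=32, N_D=32, L=64
Step 6: N_X=64, N_D=64, L=128


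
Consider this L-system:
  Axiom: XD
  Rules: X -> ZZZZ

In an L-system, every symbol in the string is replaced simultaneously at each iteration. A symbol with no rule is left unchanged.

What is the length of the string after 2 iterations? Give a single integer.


Step 0: length = 2
Step 1: length = 5
Step 2: length = 5

Answer: 5


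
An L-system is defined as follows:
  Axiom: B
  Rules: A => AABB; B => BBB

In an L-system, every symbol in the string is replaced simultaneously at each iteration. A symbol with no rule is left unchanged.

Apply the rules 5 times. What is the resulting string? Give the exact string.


Step 0: B
Step 1: BBB
Step 2: BBBBBBBBB
Step 3: BBBBBBBBBBBBBBBBBBBBBBBBBBB
Step 4: BBBBBBBBBBBBBBBBBBBBBBBBBBBBBBBBBBBBBBBBBBBBBBBBBBBBBBBBBBBBBBBBBBBBBBBBBBBBBBBBB
Step 5: BBBBBBBBBBBBBBBBBBBBBBBBBBBBBBBBBBBBBBBBBBBBBBBBBBBBBBBBBBBBBBBBBBBBBBBBBBBBBBBBBBBBBBBBBBBBBBBBBBBBBBBBBBBBBBBBBBBBBBBBBBBBBBBBBBBBBBBBBBBBBBBBBBBBBBBBBBBBBBBBBBBBBBBBBBBBBBBBBBBBBBBBBBBBBBBBBBBBBBBBBBBBBBBBBBBBBBBBBBBBBBBBBBBBBBBBBBBBBBBBBBB

Answer: BBBBBBBBBBBBBBBBBBBBBBBBBBBBBBBBBBBBBBBBBBBBBBBBBBBBBBBBBBBBBBBBBBBBBBBBBBBBBBBBBBBBBBBBBBBBBBBBBBBBBBBBBBBBBBBBBBBBBBBBBBBBBBBBBBBBBBBBBBBBBBBBBBBBBBBBBBBBBBBBBBBBBBBBBBBBBBBBBBBBBBBBBBBBBBBBBBBBBBBBBBBBBBBBBBBBBBBBBBBBBBBBBBBBBBBBBBBBBBBBBBB


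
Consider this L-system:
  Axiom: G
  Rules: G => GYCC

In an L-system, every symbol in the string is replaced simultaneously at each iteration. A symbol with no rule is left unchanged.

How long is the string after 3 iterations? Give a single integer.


Step 0: length = 1
Step 1: length = 4
Step 2: length = 7
Step 3: length = 10

Answer: 10


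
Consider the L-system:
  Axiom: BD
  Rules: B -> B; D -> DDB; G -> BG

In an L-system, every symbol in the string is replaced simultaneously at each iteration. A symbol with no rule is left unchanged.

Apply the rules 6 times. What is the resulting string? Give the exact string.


Answer: BDDBDDBBDDBDDBBBDDBDDBBDDBDDBBBBDDBDDBBDDBDDBBBDDBDDBBDDBDDBBBBBDDBDDBBDDBDDBBBDDBDDBBDDBDDBBBBDDBDDBBDDBDDBBBDDBDDBBDDBDDBBBBBB

Derivation:
Step 0: BD
Step 1: BDDB
Step 2: BDDBDDBB
Step 3: BDDBDDBBDDBDDBBB
Step 4: BDDBDDBBDDBDDBBBDDBDDBBDDBDDBBBB
Step 5: BDDBDDBBDDBDDBBBDDBDDBBDDBDDBBBBDDBDDBBDDBDDBBBDDBDDBBDDBDDBBBBB
Step 6: BDDBDDBBDDBDDBBBDDBDDBBDDBDDBBBBDDBDDBBDDBDDBBBDDBDDBBDDBDDBBBBBDDBDDBBDDBDDBBBDDBDDBBDDBDDBBBBDDBDDBBDDBDDBBBDDBDDBBDDBDDBBBBBB


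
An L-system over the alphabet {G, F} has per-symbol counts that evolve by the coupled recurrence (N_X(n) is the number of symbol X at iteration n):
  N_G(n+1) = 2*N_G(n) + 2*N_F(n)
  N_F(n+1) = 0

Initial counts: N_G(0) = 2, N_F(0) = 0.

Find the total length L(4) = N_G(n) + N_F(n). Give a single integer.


Step 0: N_G=2, N_F=0, L=2
Step 1: N_G=4, N_F=0, L=4
Step 2: N_G=8, N_F=0, L=8
Step 3: N_G=16, N_F=0, L=16
Step 4: N_G=32, N_F=0, L=32

Answer: 32


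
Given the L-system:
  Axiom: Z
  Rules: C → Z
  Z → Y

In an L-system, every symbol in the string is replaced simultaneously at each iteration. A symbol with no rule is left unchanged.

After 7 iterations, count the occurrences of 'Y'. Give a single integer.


Step 0: Z  (0 'Y')
Step 1: Y  (1 'Y')
Step 2: Y  (1 'Y')
Step 3: Y  (1 'Y')
Step 4: Y  (1 'Y')
Step 5: Y  (1 'Y')
Step 6: Y  (1 'Y')
Step 7: Y  (1 'Y')

Answer: 1


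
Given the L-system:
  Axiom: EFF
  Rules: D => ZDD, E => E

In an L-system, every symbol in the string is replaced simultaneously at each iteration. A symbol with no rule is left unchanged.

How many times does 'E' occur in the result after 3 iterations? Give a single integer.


Answer: 1

Derivation:
Step 0: EFF  (1 'E')
Step 1: EFF  (1 'E')
Step 2: EFF  (1 'E')
Step 3: EFF  (1 'E')


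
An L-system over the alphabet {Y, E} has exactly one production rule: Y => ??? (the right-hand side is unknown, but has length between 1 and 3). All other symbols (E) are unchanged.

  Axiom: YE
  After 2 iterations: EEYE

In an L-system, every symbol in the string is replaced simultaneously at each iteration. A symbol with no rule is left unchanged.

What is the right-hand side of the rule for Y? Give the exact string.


Trying Y => EY:
  Step 0: YE
  Step 1: EYE
  Step 2: EEYE
Matches the given result.

Answer: EY


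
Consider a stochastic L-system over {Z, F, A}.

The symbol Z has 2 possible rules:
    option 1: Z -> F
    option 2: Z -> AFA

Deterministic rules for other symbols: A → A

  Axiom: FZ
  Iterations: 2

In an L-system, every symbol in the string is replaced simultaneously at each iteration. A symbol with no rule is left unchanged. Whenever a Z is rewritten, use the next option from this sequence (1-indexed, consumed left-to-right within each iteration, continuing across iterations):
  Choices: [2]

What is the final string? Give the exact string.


Step 0: FZ
Step 1: FAFA  (used choices [2])
Step 2: FAFA  (used choices [])

Answer: FAFA


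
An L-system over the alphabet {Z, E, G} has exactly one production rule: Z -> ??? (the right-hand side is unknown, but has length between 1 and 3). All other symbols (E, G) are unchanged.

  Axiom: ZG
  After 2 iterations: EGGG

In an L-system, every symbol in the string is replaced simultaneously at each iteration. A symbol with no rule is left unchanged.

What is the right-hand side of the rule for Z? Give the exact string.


Trying Z -> EGG:
  Step 0: ZG
  Step 1: EGGG
  Step 2: EGGG
Matches the given result.

Answer: EGG


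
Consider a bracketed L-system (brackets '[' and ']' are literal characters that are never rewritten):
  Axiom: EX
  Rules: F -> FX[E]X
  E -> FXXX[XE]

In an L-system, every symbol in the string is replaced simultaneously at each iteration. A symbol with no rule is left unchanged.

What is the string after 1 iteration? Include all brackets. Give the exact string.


Step 0: EX
Step 1: FXXX[XE]X

Answer: FXXX[XE]X


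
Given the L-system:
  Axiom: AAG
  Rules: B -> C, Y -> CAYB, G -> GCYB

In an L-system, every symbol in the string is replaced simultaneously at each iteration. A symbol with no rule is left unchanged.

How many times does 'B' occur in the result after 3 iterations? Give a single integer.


Answer: 3

Derivation:
Step 0: AAG  (0 'B')
Step 1: AAGCYB  (1 'B')
Step 2: AAGCYBCCAYBC  (2 'B')
Step 3: AAGCYBCCAYBCCCACAYBCC  (3 'B')


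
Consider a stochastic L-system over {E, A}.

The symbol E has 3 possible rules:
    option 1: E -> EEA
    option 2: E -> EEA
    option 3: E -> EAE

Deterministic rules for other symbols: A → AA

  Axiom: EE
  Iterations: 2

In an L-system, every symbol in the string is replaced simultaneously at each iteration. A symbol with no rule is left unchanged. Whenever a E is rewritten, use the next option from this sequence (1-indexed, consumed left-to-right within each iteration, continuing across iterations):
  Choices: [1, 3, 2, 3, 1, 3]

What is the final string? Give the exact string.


Step 0: EE
Step 1: EEAEAE  (used choices [1, 3])
Step 2: EEAEAEAAEEAAAEAE  (used choices [2, 3, 1, 3])

Answer: EEAEAEAAEEAAAEAE


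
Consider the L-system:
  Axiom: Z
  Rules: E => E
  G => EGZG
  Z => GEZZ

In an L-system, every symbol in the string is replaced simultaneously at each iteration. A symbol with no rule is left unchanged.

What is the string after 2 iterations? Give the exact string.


Step 0: Z
Step 1: GEZZ
Step 2: EGZGEGEZZGEZZ

Answer: EGZGEGEZZGEZZ


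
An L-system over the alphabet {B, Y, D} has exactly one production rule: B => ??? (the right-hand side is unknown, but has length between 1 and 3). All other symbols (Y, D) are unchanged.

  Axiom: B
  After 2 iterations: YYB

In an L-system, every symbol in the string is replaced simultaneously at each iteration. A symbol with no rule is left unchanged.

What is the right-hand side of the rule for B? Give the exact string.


Trying B => YB:
  Step 0: B
  Step 1: YB
  Step 2: YYB
Matches the given result.

Answer: YB


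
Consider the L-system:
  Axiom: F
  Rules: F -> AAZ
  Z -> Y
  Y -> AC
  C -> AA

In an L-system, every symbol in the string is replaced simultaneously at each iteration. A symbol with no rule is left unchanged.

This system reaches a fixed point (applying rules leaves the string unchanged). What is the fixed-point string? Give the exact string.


Step 0: F
Step 1: AAZ
Step 2: AAY
Step 3: AAAC
Step 4: AAAAA
Step 5: AAAAA  (unchanged — fixed point at step 4)

Answer: AAAAA


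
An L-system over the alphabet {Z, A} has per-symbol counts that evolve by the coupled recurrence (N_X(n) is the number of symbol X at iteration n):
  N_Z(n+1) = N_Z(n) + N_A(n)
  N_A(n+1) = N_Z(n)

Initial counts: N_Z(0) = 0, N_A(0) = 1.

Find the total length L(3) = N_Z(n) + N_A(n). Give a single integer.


Step 0: N_Z=0, N_A=1, L=1
Step 1: N_Z=1, N_A=0, L=1
Step 2: N_Z=1, N_A=1, L=2
Step 3: N_Z=2, N_A=1, L=3

Answer: 3


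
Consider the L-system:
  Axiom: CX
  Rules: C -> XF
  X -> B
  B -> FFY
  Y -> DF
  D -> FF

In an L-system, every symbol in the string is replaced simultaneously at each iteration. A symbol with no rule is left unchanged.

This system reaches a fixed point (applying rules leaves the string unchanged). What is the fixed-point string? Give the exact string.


Step 0: CX
Step 1: XFB
Step 2: BFFFY
Step 3: FFYFFFDF
Step 4: FFDFFFFFFF
Step 5: FFFFFFFFFFF
Step 6: FFFFFFFFFFF  (unchanged — fixed point at step 5)

Answer: FFFFFFFFFFF


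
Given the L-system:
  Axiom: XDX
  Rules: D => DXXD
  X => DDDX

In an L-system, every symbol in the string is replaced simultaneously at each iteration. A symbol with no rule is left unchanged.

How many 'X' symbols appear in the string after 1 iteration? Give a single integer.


Step 0: XDX  (2 'X')
Step 1: DDDXDXXDDDDX  (4 'X')

Answer: 4
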